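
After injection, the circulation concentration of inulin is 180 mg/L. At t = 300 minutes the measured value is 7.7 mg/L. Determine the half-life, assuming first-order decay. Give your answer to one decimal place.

66.0 minutes

A/A₀ = 7.7/180 ≈ 0.042778.
n = log₂(23.377) ≈ 4.547 half-lives elapsed in 300 minutes.
t½ = 300/4.547 ≈ 65.978 minutes.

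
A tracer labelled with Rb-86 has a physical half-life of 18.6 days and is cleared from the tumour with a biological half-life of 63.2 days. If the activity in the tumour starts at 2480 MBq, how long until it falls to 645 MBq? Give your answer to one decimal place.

27.9 days

1/t_eff = 1/t_phys + 1/t_biol = 1/18.6 + 1/63.2 = 0.069586 per day.
t_eff = 18.6 × 63.2 / (18.6 + 63.2) ≈ 14.371 days.
n = log₂(2480/645) ≈ 1.943; t = 1.943 × 14.371 ≈ 27.922 days.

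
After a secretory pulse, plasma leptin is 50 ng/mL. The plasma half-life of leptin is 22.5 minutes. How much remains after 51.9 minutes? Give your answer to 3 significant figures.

Number of half-lives: n = 51.9/22.5 ≈ 2.3067.
Remaining = 50 × (1/2)^2.3067 = 50 × 0.20213 ≈ 10.106 ng/mL.

10.1 ng/mL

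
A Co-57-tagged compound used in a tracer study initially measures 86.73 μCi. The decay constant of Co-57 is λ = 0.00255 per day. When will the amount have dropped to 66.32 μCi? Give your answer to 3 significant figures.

t½ = ln 2 / λ = 0.69315 / 0.00255 ≈ 271.82 days.
Fraction remaining = 66.32/86.73 ≈ 0.76467.
n = log₂(86.73/66.32) = ln(1.3078)/ln 2 ≈ 0.38709 half-lives.
t = n × t½ = 0.38709 × 271.82 ≈ 105.22 days.

105 days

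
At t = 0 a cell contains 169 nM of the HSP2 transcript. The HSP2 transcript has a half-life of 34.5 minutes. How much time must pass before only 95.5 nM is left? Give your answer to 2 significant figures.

28 minutes

Fraction remaining = 95.5/169 ≈ 0.56509.
n = log₂(169/95.5) = ln(1.7696)/ln 2 ≈ 0.82345 half-lives.
t = n × t½ = 0.82345 × 34.5 ≈ 28.409 minutes.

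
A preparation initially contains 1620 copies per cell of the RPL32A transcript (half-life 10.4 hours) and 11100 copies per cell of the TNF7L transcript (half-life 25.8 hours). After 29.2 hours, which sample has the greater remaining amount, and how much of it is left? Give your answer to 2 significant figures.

RPL32A transcript: 1620 × (1/2)^2.8077 ≈ 231.37 copies per cell.
TNF7L transcript: 11100 × (1/2)^1.1318 ≈ 5065.5 copies per cell.
TNF7L transcript has more remaining, at ≈ 5065.5 copies per cell.

TNF7L transcript, 5100 copies per cell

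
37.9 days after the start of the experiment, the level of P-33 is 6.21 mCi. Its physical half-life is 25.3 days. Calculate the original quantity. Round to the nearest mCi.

18 mCi

Number of half-lives elapsed: n = 37.9/25.3 ≈ 1.498.
A₀ = A × 2^n = 6.21 × 2^1.498 = 6.21 × 2.8246 ≈ 17.54 mCi.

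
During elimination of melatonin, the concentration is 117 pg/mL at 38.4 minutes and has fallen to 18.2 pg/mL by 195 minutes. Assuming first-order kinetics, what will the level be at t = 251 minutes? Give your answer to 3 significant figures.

9.36 pg/mL

Over Δt = 195 − 38.4 = 156.6 minutes, the level fell by a factor of 117/18.2 ≈ 6.4286.
n = log₂(6.4286) ≈ 2.6845 half-lives, so t½ = 156.6/2.6845 ≈ 58.335 minutes.
From t = 195 to t = 251: 18.2 × (1/2)^((251−195)/58.335) ≈ 9.356 pg/mL.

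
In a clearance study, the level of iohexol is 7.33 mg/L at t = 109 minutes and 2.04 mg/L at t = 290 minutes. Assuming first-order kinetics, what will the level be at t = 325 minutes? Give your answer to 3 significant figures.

1.59 mg/L

Over Δt = 290 − 109 = 181 minutes, the level fell by a factor of 7.33/2.04 ≈ 3.5931.
n = log₂(3.5931) ≈ 1.8452 half-lives, so t½ = 181/1.8452 ≈ 98.09 minutes.
From t = 290 to t = 325: 2.04 × (1/2)^((325−290)/98.09) ≈ 1.593 mg/L.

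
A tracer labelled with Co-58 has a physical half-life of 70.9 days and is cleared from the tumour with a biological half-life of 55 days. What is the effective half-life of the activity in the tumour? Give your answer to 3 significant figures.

31.0 days

1/t_eff = 1/t_phys + 1/t_biol = 1/70.9 + 1/55 = 0.032286 per day.
t_eff = 70.9 × 55 / (70.9 + 55) ≈ 30.973 days.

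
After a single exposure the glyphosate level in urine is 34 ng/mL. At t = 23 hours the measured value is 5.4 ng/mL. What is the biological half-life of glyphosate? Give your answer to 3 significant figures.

A/A₀ = 5.4/34 ≈ 0.15882.
n = log₂(6.2963) ≈ 2.6545 half-lives elapsed in 23 hours.
t½ = 23/2.6545 ≈ 8.6645 hours.

8.66 hours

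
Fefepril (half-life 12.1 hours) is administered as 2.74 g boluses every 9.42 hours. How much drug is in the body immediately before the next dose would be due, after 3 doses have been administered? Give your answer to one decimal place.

3.1 g

The 3 doses were given 28.26, 18.84, 9.42 hours ago.
Total = 2.74·(1/2)^(28.26/12.1) + 2.74·(1/2)^(18.84/12.1) + 2.74·(1/2)^(9.42/12.1)
      = 0.54285 + 0.93119 + 1.5973 ≈ 3.0714 g.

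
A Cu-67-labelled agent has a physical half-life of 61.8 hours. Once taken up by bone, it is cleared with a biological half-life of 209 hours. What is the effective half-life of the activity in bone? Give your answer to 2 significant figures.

48 hours

1/t_eff = 1/t_phys + 1/t_biol = 1/61.8 + 1/209 = 0.020966 per hour.
t_eff = 61.8 × 209 / (61.8 + 209) ≈ 47.696 hours.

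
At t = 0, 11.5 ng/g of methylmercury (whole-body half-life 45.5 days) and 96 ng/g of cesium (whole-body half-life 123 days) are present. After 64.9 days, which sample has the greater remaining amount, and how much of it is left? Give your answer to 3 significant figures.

cesium, 66.6 ng/g

methylmercury: 11.5 × (1/2)^1.4264 ≈ 4.2787 ng/g.
cesium: 96 × (1/2)^0.52764 ≈ 66.594 ng/g.
Cesium has more remaining, at ≈ 66.594 ng/g.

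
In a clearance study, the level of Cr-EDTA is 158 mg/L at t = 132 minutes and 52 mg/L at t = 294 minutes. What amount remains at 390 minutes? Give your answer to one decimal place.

Over Δt = 294 − 132 = 162 minutes, the level fell by a factor of 158/52 ≈ 3.0385.
n = log₂(3.0385) ≈ 1.6033 half-lives, so t½ = 162/1.6033 ≈ 101.04 minutes.
From t = 294 to t = 390: 52 × (1/2)^((390−294)/101.04) ≈ 26.914 mg/L.

26.9 mg/L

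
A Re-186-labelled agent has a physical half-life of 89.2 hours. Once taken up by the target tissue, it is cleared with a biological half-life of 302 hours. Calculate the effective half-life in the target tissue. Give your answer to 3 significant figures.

1/t_eff = 1/t_phys + 1/t_biol = 1/89.2 + 1/302 = 0.014522 per hour.
t_eff = 89.2 × 302 / (89.2 + 302) ≈ 68.861 hours.

68.9 hours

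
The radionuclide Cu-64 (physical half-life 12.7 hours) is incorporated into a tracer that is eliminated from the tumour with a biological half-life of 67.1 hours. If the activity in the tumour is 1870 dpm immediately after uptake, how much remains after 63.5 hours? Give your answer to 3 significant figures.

1/t_eff = 1/t_phys + 1/t_biol = 1/12.7 + 1/67.1 = 0.093643 per hour.
t_eff = 12.7 × 67.1 / (12.7 + 67.1) ≈ 10.679 hours.
Remaining = 1870 × (1/2)^(63.5/10.679) = 1870 × (1/2)^5.9463 ≈ 30.326 dpm.

30.3 dpm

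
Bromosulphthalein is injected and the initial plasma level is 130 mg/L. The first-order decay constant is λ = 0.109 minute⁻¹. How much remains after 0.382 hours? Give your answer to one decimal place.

10.7 mg/L

t½ = ln 2 / λ = 0.69315 / 0.109 ≈ 6.3591 minutes.
Convert the elapsed time: 0.382 hours = 22.92 minutes.
Number of half-lives: n = 22.92/6.3591 ≈ 3.6043.
Remaining = 130 × (1/2)^3.6043 = 130 × 0.082226 ≈ 10.689 mg/L.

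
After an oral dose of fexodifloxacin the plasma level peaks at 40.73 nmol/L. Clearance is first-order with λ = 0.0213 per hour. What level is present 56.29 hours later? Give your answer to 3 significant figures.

12.3 nmol/L

t½ = ln 2 / λ = 0.69315 / 0.0213 ≈ 32.542 hours.
Number of half-lives: n = 56.29/32.542 ≈ 1.7298.
Remaining = 40.73 × (1/2)^1.7298 = 40.73 × 0.3015 ≈ 12.28 nmol/L.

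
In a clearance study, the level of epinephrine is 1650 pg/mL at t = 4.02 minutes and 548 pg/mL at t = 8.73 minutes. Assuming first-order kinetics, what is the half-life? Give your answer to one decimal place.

Over Δt = 8.73 − 4.02 = 4.71 minutes, the level fell by a factor of 1650/548 ≈ 3.0109.
n = log₂(3.0109) ≈ 1.5902 half-lives, so t½ = 4.71/1.5902 ≈ 2.9619 minutes.

3.0 minutes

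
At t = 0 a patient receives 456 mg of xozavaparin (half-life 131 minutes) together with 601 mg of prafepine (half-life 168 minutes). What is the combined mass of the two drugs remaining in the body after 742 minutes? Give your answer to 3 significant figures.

xozavaparin: 456 × (1/2)^(742/131) = 456 × (1/2)^5.6641 ≈ 8.9928 mg.
prafepine: 601 × (1/2)^(742/168) = 601 × (1/2)^4.4167 ≈ 28.14 mg.
Total = 8.9928 + 28.14 ≈ 37.133 mg.

37.1 mg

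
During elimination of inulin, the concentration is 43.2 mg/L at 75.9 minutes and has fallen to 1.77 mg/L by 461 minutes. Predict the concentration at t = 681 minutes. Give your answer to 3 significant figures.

Over Δt = 461 − 75.9 = 385.1 minutes, the level fell by a factor of 43.2/1.77 ≈ 24.407.
n = log₂(24.407) ≈ 4.6092 half-lives, so t½ = 385.1/4.6092 ≈ 83.55 minutes.
From t = 461 to t = 681: 1.77 × (1/2)^((681−461)/83.55) ≈ 0.28531 mg/L.

0.285 mg/L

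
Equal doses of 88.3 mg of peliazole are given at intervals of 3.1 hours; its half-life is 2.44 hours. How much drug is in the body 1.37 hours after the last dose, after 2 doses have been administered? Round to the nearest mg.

The 2 doses were given 4.47, 1.37 hours ago.
Total = 88.3·(1/2)^(4.47/2.44) + 88.3·(1/2)^(1.37/2.44)
      = 24.802 + 59.833 ≈ 84.635 mg.

85 mg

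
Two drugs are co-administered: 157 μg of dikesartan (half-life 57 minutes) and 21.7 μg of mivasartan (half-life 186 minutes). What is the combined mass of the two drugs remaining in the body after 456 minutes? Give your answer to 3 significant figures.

4.58 μg

dikesartan: 157 × (1/2)^(456/57) = 157 × (1/2)^8 ≈ 0.61328 μg.
mivasartan: 21.7 × (1/2)^(456/186) = 21.7 × (1/2)^2.4516 ≈ 3.9669 μg.
Total = 0.61328 + 3.9669 ≈ 4.5802 μg.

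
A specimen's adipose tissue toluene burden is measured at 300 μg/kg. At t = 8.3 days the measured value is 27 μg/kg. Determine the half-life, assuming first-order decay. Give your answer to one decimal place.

A/A₀ = 27/300 ≈ 0.09.
n = log₂(11.111) ≈ 3.4739 half-lives elapsed in 8.3 days.
t½ = 8.3/3.4739 ≈ 2.3892 days.

2.4 days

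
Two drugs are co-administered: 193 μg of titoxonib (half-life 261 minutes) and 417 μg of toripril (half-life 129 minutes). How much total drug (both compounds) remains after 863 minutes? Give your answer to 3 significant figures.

23.5 μg

titoxonib: 193 × (1/2)^(863/261) = 193 × (1/2)^3.3065 ≈ 19.507 μg.
toripril: 417 × (1/2)^(863/129) = 417 × (1/2)^6.6899 ≈ 4.039 μg.
Total = 19.507 + 4.039 ≈ 23.546 μg.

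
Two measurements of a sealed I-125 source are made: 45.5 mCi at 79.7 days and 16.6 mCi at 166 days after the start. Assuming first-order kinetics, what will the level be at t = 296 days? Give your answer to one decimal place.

Over Δt = 166 − 79.7 = 86.3 days, the level fell by a factor of 45.5/16.6 ≈ 2.741.
n = log₂(2.741) ≈ 1.4547 half-lives, so t½ = 86.3/1.4547 ≈ 59.326 days.
From t = 166 to t = 296: 16.6 × (1/2)^((296−166)/59.326) ≈ 3.6346 mCi.

3.6 mCi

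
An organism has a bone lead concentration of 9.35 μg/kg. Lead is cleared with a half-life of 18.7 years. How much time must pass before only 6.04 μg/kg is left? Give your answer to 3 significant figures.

11.8 years

Fraction remaining = 6.04/9.35 ≈ 0.64599.
n = log₂(9.35/6.04) = ln(1.548)/ln 2 ≈ 0.63042 half-lives.
t = n × t½ = 0.63042 × 18.7 ≈ 11.789 years.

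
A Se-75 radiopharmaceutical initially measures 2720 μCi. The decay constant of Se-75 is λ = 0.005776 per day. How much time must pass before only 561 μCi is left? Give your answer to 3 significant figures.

273 days

t½ = ln 2 / λ = 0.69315 / 0.005776 ≈ 120 days.
Fraction remaining = 561/2720 ≈ 0.20625.
n = log₂(2720/561) = ln(4.8485)/ln 2 ≈ 2.2775 half-lives.
t = n × t½ = 2.2775 × 120 ≈ 273.31 days.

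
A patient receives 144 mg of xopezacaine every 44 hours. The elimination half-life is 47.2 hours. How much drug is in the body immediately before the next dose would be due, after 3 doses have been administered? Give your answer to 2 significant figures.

140 mg

The 3 doses were given 132, 88, 44 hours ago.
Total = 144·(1/2)^(132/47.2) + 144·(1/2)^(88/47.2) + 144·(1/2)^(44/47.2)
      = 20.725 + 39.548 + 75.464 ≈ 135.74 mg.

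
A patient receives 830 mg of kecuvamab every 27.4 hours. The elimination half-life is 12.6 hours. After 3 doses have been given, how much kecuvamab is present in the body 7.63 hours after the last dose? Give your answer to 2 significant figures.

690 mg

The 3 doses were given 62.43, 35.03, 7.63 hours ago.
Total = 830·(1/2)^(62.43/12.6) + 830·(1/2)^(35.03/12.6) + 830·(1/2)^(7.63/12.6)
      = 26.764 + 120.83 + 545.49 ≈ 693.08 mg.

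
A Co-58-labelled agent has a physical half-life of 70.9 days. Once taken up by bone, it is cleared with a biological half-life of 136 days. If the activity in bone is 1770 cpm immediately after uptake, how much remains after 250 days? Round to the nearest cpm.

1/t_eff = 1/t_phys + 1/t_biol = 1/70.9 + 1/136 = 0.021457 per day.
t_eff = 70.9 × 136 / (70.9 + 136) ≈ 46.604 days.
Remaining = 1770 × (1/2)^(250/46.604) = 1770 × (1/2)^5.3643 ≈ 42.968 cpm.

43 cpm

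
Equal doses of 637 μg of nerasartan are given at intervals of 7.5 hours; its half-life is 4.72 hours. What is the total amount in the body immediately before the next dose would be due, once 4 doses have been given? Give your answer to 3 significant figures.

The 4 doses were given 30, 22.5, 15, 7.5 hours ago.
Total = 637·(1/2)^(30/4.72) + 637·(1/2)^(22.5/4.72) + 637·(1/2)^(15/4.72) + 637·(1/2)^(7.5/4.72)
      = 7.777 + 23.396 + 70.384 + 211.74 ≈ 313.3 μg.

313 μg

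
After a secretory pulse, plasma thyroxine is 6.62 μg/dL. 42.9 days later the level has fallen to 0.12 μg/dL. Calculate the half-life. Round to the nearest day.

7 days

A/A₀ = 0.12/6.62 ≈ 0.018127.
n = log₂(55.167) ≈ 5.7857 half-lives elapsed in 42.9 days.
t½ = 42.9/5.7857 ≈ 7.4148 days.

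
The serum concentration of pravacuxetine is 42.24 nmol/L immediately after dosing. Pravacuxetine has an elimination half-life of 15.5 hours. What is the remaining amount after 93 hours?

Elapsed time is 6 half-lives (93/15.5).
Each half-life halves the amount: 42.24 × (1/2)^6 = 42.24/64 = 0.66 nmol/L.

0.66 nmol/L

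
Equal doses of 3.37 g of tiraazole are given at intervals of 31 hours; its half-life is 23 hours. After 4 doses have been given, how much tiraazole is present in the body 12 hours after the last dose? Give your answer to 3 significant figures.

3.77 g

The 4 doses were given 105, 74, 43, 12 hours ago.
Total = 3.37·(1/2)^(105/23) + 3.37·(1/2)^(74/23) + 3.37·(1/2)^(43/23) + 3.37·(1/2)^(12/23)
      = 0.14235 + 0.36233 + 0.92222 + 2.3473 ≈ 3.7742 g.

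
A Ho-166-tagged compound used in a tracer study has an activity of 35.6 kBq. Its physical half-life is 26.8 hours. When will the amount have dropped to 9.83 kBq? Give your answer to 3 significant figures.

Fraction remaining = 9.83/35.6 ≈ 0.27612.
n = log₂(35.6/9.83) = ln(3.6216)/ln 2 ≈ 1.8566 half-lives.
t = n × t½ = 1.8566 × 26.8 ≈ 49.757 hours.

49.8 hours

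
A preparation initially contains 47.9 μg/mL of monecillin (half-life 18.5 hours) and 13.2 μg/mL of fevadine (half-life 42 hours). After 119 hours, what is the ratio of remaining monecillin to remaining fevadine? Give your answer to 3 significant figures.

0.299

monecillin: 47.9 × (1/2)^(119/18.5) = 47.9 × (1/2)^6.4324 ≈ 0.5546 μg/mL.
fevadine: 13.2 × (1/2)^(119/42) = 13.2 × (1/2)^2.8333 ≈ 1.8521 μg/mL.
Ratio ≈ 0.5546 / 1.8521 ≈ 0.29945.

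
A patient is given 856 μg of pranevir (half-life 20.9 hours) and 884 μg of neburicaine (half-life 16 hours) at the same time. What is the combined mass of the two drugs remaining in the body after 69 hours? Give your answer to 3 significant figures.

131 μg

pranevir: 856 × (1/2)^(69/20.9) = 856 × (1/2)^3.3014 ≈ 86.825 μg.
neburicaine: 884 × (1/2)^(69/16) = 884 × (1/2)^4.3125 ≈ 44.49 μg.
Total = 86.825 + 44.49 ≈ 131.31 μg.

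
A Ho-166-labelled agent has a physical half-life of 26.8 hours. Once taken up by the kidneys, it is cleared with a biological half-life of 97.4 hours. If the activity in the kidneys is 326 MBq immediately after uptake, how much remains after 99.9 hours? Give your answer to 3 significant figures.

1/t_eff = 1/t_phys + 1/t_biol = 1/26.8 + 1/97.4 = 0.04758 per hour.
t_eff = 26.8 × 97.4 / (26.8 + 97.4) ≈ 21.017 hours.
Remaining = 326 × (1/2)^(99.9/21.017) = 326 × (1/2)^4.7533 ≈ 12.088 MBq.

12.1 MBq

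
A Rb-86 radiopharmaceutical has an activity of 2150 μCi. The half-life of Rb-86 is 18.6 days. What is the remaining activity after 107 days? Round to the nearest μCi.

40 μCi

Number of half-lives: n = 107/18.6 ≈ 5.7527.
Remaining = 2150 × (1/2)^5.7527 = 2150 × 0.018547 ≈ 39.876 μCi.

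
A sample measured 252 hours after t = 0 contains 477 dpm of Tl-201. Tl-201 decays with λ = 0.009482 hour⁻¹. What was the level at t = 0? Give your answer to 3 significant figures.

5200 dpm

t½ = ln 2 / λ = 0.69315 / 0.009482 ≈ 73.101 hours.
Number of half-lives elapsed: n = 252/73.101 ≈ 3.4473.
A₀ = A × 2^n = 477 × 2^3.4473 = 477 × 10.908 ≈ 5202.9 dpm.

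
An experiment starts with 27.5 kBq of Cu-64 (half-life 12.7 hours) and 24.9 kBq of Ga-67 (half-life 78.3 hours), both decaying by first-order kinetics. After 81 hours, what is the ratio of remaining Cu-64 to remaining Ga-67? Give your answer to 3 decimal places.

Cu-64: 27.5 × (1/2)^(81/12.7) = 27.5 × (1/2)^6.378 ≈ 0.33066 kBq.
Ga-67: 24.9 × (1/2)^(81/78.3) = 24.9 × (1/2)^1.0345 ≈ 12.156 kBq.
Ratio ≈ 0.33066 / 12.156 ≈ 0.027201.

0.027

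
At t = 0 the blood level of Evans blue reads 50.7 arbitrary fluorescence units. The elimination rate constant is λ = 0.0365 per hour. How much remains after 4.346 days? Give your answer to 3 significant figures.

t½ = ln 2 / λ = 0.69315 / 0.0365 ≈ 18.99 hours.
Convert the elapsed time: 4.346 days = 104.304 hours.
Number of half-lives: n = 104.304/18.99 ≈ 5.4925.
Remaining = 50.7 × (1/2)^5.4925 = 50.7 × 0.022213 ≈ 1.1262 arbitrary fluorescence units.

1.13 arbitrary fluorescence units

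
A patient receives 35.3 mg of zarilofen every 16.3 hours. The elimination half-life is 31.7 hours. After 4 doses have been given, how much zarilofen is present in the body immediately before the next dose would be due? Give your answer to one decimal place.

62.6 mg

The 4 doses were given 65.2, 48.9, 32.6, 16.3 hours ago.
Total = 35.3·(1/2)^(65.2/31.7) + 35.3·(1/2)^(48.9/31.7) + 35.3·(1/2)^(32.6/31.7) + 35.3·(1/2)^(16.3/31.7)
      = 8.4844 + 12.117 + 17.306 + 24.716 ≈ 62.624 mg.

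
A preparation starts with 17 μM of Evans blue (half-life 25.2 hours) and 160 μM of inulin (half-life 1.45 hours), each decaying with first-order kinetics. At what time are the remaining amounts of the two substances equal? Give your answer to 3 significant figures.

Set 17·(1/2)^(t/25.2) = 160·(1/2)^(t/1.45).
Taking log₂: log₂(17/160) = t·(1/25.2 − 1/1.45).
log₂(0.10625) = -3.2345; 1/25.2 − 1/1.45 = -0.64997.
t = -3.2345 / -0.64997 ≈ 4.9763 hours.

4.98 hours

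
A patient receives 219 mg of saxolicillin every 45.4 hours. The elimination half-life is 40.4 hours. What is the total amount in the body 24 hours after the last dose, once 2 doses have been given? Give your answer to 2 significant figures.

The 2 doses were given 69.4, 24 hours ago.
Total = 219·(1/2)^(69.4/40.4) + 219·(1/2)^(24/40.4)
      = 66.578 + 145.08 ≈ 211.66 mg.

210 mg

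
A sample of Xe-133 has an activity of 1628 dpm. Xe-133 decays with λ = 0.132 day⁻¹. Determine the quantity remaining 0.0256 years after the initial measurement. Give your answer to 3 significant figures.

t½ = ln 2 / λ = 0.69315 / 0.132 ≈ 5.2511 days.
Convert the elapsed time: 0.0256 years = 9.344 days.
Number of half-lives: n = 9.344/5.2511 ≈ 1.7794.
Remaining = 1628 × (1/2)^1.7794 = 1628 × 0.2913 ≈ 474.23 dpm.

474 dpm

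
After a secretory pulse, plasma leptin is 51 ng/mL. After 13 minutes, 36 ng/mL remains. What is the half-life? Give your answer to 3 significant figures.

A/A₀ = 36/51 ≈ 0.70588.
n = log₂(1.4167) ≈ 0.5025 half-lives elapsed in 13 minutes.
t½ = 13/0.5025 ≈ 25.871 minutes.

25.9 minutes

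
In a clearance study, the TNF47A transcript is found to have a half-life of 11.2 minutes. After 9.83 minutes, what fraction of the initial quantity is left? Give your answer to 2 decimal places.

0.54

n = 9.83/11.2 ≈ 0.87768 half-lives.
Fraction remaining = (1/2)^0.87768 ≈ 0.54424.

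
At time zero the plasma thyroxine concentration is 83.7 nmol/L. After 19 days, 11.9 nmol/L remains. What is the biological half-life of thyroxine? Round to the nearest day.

7 days

A/A₀ = 11.9/83.7 ≈ 0.14217.
n = log₂(7.0336) ≈ 2.8143 half-lives elapsed in 19 days.
t½ = 19/2.8143 ≈ 6.7513 days.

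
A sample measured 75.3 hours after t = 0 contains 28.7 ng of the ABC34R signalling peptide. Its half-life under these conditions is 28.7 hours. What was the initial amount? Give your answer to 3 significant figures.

Number of half-lives elapsed: n = 75.3/28.7 ≈ 2.6237.
A₀ = A × 2^n = 28.7 × 2^2.6237 = 28.7 × 6.1633 ≈ 176.89 ng.

177 ng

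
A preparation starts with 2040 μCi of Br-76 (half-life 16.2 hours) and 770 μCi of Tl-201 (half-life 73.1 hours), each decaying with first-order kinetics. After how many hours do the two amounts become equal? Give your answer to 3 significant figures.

29.3 hours

Set 2040·(1/2)^(t/16.2) = 770·(1/2)^(t/73.1).
Taking log₂: log₂(2040/770) = t·(1/16.2 − 1/73.1).
log₂(2.6494) = 1.4056; 1/16.2 − 1/73.1 = 0.048049.
t = 1.4056 / 0.048049 ≈ 29.255 hours.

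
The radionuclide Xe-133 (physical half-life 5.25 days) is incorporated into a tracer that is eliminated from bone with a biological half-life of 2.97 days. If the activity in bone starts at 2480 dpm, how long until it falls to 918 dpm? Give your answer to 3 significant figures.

1/t_eff = 1/t_phys + 1/t_biol = 1/5.25 + 1/2.97 = 0.52718 per day.
t_eff = 5.25 × 2.97 / (5.25 + 2.97) ≈ 1.8969 days.
n = log₂(2480/918) ≈ 1.4338; t = 1.4338 × 1.8969 ≈ 2.7197 days.

2.72 days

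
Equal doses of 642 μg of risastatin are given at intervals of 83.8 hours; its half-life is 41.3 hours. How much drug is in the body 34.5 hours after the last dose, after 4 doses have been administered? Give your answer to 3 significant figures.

The 4 doses were given 285.9, 202.1, 118.3, 34.5 hours ago.
Total = 642·(1/2)^(285.9/41.3) + 642·(1/2)^(202.1/41.3) + 642·(1/2)^(118.3/41.3) + 642·(1/2)^(34.5/41.3)
      = 5.2924 + 21.6 + 88.158 + 359.81 ≈ 474.86 μg.

475 μg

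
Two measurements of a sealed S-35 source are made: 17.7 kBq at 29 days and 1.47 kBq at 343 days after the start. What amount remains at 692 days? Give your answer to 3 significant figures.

0.0925 kBq

Over Δt = 343 − 29 = 314 days, the level fell by a factor of 17.7/1.47 ≈ 12.041.
n = log₂(12.041) ≈ 3.5899 half-lives, so t½ = 314/3.5899 ≈ 87.469 days.
From t = 343 to t = 692: 1.47 × (1/2)^((692−343)/87.469) ≈ 0.092514 kBq.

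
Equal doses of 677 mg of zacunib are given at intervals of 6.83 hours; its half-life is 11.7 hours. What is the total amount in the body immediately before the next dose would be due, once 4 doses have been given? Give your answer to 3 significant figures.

The 4 doses were given 27.32, 20.49, 13.66, 6.83 hours ago.
Total = 677·(1/2)^(27.32/11.7) + 677·(1/2)^(20.49/11.7) + 677·(1/2)^(13.66/11.7) + 677·(1/2)^(6.83/11.7)
      = 134.17 + 201.09 + 301.39 + 451.71 ≈ 1088.4 mg.

1090 mg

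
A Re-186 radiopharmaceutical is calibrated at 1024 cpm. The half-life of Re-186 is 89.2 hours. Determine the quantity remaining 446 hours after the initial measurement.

32 cpm

Elapsed time is 5 half-lives (446/89.2).
Each half-life halves the amount: 1024 × (1/2)^5 = 1024/32 = 32 cpm.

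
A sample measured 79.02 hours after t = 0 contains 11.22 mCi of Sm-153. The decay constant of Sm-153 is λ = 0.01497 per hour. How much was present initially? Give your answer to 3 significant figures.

t½ = ln 2 / λ = 0.69315 / 0.01497 ≈ 46.302 hours.
Number of half-lives elapsed: n = 79.02/46.302 ≈ 1.7066.
A₀ = A × 2^n = 11.22 × 2^1.7066 = 11.22 × 3.2639 ≈ 36.621 mCi.

36.6 mCi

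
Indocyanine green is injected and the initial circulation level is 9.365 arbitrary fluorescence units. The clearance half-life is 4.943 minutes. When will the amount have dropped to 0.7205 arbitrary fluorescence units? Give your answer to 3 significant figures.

18.3 minutes

Fraction remaining = 0.7205/9.365 ≈ 0.076935.
n = log₂(9.365/0.7205) = ln(12.998)/ln 2 ≈ 3.7002 half-lives.
t = n × t½ = 3.7002 × 4.943 ≈ 18.29 minutes.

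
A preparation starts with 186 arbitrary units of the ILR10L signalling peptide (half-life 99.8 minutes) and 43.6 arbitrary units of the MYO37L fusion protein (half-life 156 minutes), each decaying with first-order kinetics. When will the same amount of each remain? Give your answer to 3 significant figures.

580 minutes

Set 186·(1/2)^(t/99.8) = 43.6·(1/2)^(t/156).
Taking log₂: log₂(186/43.6) = t·(1/99.8 − 1/156).
log₂(4.2661) = 2.0929; 1/99.8 − 1/156 = 0.0036098.
t = 2.0929 / 0.0036098 ≈ 579.79 minutes.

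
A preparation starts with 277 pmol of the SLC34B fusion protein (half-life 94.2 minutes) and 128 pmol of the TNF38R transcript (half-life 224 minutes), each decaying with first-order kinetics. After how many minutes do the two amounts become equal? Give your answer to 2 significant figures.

180 minutes

Set 277·(1/2)^(t/94.2) = 128·(1/2)^(t/224).
Taking log₂: log₂(277/128) = t·(1/94.2 − 1/224).
log₂(2.1641) = 1.1137; 1/94.2 − 1/224 = 0.0061514.
t = 1.1137 / 0.0061514 ≈ 181.05 minutes.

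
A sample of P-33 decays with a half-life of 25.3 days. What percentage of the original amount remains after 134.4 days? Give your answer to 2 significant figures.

n = 134.4/25.3 ≈ 5.3123 half-lives.
Fraction remaining = (1/2)^5.3123 ≈ 0.025168, i.e. 2.5168%.

2.5%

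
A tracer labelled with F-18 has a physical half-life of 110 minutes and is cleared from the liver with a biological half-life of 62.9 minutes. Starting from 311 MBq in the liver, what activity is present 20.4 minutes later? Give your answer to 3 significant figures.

218 MBq

1/t_eff = 1/t_phys + 1/t_biol = 1/110 + 1/62.9 = 0.024989 per minute.
t_eff = 110 × 62.9 / (110 + 62.9) ≈ 40.017 minutes.
Remaining = 311 × (1/2)^(20.4/40.017) = 311 × (1/2)^0.50978 ≈ 218.42 MBq.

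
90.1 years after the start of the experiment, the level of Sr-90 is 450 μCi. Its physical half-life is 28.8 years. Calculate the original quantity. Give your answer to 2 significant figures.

3900 μCi

Number of half-lives elapsed: n = 90.1/28.8 ≈ 3.1285.
A₀ = A × 2^n = 450 × 2^3.1285 = 450 × 8.7451 ≈ 3935.3 μCi.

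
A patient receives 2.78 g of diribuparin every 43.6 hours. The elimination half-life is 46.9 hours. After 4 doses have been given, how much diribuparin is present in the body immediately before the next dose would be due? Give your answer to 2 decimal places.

2.84 g

The 4 doses were given 174.4, 130.8, 87.2, 43.6 hours ago.
Total = 2.78·(1/2)^(174.4/46.9) + 2.78·(1/2)^(130.8/46.9) + 2.78·(1/2)^(87.2/46.9) + 2.78·(1/2)^(43.6/46.9)
      = 0.21118 + 0.40225 + 0.76621 + 1.4595 ≈ 2.8391 g.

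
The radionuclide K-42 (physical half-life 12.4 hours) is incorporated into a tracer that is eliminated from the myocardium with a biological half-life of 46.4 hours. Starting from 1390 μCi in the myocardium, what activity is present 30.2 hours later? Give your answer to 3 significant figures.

164 μCi

1/t_eff = 1/t_phys + 1/t_biol = 1/12.4 + 1/46.4 = 0.1022 per hour.
t_eff = 12.4 × 46.4 / (12.4 + 46.4) ≈ 9.785 hours.
Remaining = 1390 × (1/2)^(30.2/9.785) = 1390 × (1/2)^3.0863 ≈ 163.66 μCi.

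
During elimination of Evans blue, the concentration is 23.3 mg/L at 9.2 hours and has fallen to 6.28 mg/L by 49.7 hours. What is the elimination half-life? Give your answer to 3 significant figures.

21.4 hours

Over Δt = 49.7 − 9.2 = 40.5 hours, the level fell by a factor of 23.3/6.28 ≈ 3.7102.
n = log₂(3.7102) ≈ 1.8915 half-lives, so t½ = 40.5/1.8915 ≈ 21.412 hours.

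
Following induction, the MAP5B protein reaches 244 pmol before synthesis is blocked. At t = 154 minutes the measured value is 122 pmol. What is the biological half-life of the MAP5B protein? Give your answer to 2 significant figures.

A/A₀ = 122/244 ≈ 0.5.
n = log₂(2) ≈ 1 half-life elapsed in 154 minutes.
t½ = 154/1 ≈ 154 minutes.

150 minutes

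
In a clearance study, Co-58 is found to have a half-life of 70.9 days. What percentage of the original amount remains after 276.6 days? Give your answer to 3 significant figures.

6.69%

n = 276.6/70.9 ≈ 3.9013 half-lives.
Fraction remaining = (1/2)^3.9013 ≈ 0.066927, i.e. 6.6927%.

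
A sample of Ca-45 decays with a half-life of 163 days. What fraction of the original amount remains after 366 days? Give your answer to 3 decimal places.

n = 366/163 ≈ 2.2454 half-lives.
Fraction remaining = (1/2)^2.2454 ≈ 0.2109.

0.211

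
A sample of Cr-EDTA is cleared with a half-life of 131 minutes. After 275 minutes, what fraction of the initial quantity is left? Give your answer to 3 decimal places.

n = 275/131 ≈ 2.0992 half-lives.
Fraction remaining = (1/2)^2.0992 ≈ 0.23338.

0.233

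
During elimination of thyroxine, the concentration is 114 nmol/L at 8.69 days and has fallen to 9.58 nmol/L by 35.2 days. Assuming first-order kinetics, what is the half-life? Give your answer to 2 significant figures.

7.4 days

Over Δt = 35.2 − 8.69 = 26.51 days, the level fell by a factor of 114/9.58 ≈ 11.9.
n = log₂(11.9) ≈ 3.5729 half-lives, so t½ = 26.51/3.5729 ≈ 7.4198 days.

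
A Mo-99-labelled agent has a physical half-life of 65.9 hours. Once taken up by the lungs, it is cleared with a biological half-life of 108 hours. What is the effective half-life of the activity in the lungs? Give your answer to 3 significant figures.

40.9 hours

1/t_eff = 1/t_phys + 1/t_biol = 1/65.9 + 1/108 = 0.024434 per hour.
t_eff = 65.9 × 108 / (65.9 + 108) ≈ 40.927 hours.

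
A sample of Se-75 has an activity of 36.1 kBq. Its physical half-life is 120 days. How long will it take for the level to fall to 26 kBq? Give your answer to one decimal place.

Fraction remaining = 26/36.1 ≈ 0.72022.
n = log₂(36.1/26) = ln(1.3885)/ln 2 ≈ 0.47349 half-lives.
t = n × t½ = 0.47349 × 120 ≈ 56.818 days.

56.8 days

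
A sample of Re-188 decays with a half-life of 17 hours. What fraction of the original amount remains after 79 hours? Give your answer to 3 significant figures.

n = 79/17 ≈ 4.6471 half-lives.
Fraction remaining = (1/2)^4.6471 ≈ 0.039911.

0.0399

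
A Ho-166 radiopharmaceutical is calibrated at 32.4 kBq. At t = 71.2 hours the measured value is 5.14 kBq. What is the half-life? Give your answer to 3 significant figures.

A/A₀ = 5.14/32.4 ≈ 0.15864.
n = log₂(6.3035) ≈ 2.6562 half-lives elapsed in 71.2 hours.
t½ = 71.2/2.6562 ≈ 26.806 hours.

26.8 hours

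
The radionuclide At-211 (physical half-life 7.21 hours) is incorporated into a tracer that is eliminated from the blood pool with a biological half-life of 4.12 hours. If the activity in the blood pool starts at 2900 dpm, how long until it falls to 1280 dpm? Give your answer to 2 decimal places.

3.09 hours

1/t_eff = 1/t_phys + 1/t_biol = 1/7.21 + 1/4.12 = 0.38141 per hour.
t_eff = 7.21 × 4.12 / (7.21 + 4.12) ≈ 2.6218 hours.
n = log₂(2900/1280) ≈ 1.1799; t = 1.1799 × 2.6218 ≈ 3.0935 hours.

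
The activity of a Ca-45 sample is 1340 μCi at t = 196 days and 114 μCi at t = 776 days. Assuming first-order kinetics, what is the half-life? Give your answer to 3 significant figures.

Over Δt = 776 − 196 = 580 days, the level fell by a factor of 1340/114 ≈ 11.754.
n = log₂(11.754) ≈ 3.5551 half-lives, so t½ = 580/3.5551 ≈ 163.14 days.

163 days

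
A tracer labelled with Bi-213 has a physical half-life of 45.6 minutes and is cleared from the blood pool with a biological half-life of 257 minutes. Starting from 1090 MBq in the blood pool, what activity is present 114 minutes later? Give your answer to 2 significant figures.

140 MBq

1/t_eff = 1/t_phys + 1/t_biol = 1/45.6 + 1/257 = 0.025821 per minute.
t_eff = 45.6 × 257 / (45.6 + 257) ≈ 38.728 minutes.
Remaining = 1090 × (1/2)^(114/38.728) = 1090 × (1/2)^2.9436 ≈ 141.68 MBq.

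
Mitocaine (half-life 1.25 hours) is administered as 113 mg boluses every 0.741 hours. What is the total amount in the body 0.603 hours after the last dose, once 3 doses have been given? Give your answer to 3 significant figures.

170 mg

The 3 doses were given 2.085, 1.344, 0.603 hours ago.
Total = 113·(1/2)^(2.085/1.25) + 113·(1/2)^(1.344/1.25) + 113·(1/2)^(0.603/1.25)
      = 35.56 + 53.63 + 80.884 ≈ 170.07 mg.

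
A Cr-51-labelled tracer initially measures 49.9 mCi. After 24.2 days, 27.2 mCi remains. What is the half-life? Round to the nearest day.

28 days

A/A₀ = 27.2/49.9 ≈ 0.54509.
n = log₂(1.8346) ≈ 0.87543 half-lives elapsed in 24.2 days.
t½ = 24.2/0.87543 ≈ 27.643 days.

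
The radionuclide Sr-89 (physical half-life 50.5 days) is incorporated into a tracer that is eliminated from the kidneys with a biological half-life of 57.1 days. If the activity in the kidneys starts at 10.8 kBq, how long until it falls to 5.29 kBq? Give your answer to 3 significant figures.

1/t_eff = 1/t_phys + 1/t_biol = 1/50.5 + 1/57.1 = 0.037315 per day.
t_eff = 50.5 × 57.1 / (50.5 + 57.1) ≈ 26.799 days.
n = log₂(10.8/5.29) ≈ 1.0297; t = 1.0297 × 26.799 ≈ 27.594 days.

27.6 days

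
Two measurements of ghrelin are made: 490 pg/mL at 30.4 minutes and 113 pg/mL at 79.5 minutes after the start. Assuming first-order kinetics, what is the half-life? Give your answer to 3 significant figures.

23.2 minutes

Over Δt = 79.5 − 30.4 = 49.1 minutes, the level fell by a factor of 490/113 ≈ 4.3363.
n = log₂(4.3363) ≈ 2.1165 half-lives, so t½ = 49.1/2.1165 ≈ 23.199 minutes.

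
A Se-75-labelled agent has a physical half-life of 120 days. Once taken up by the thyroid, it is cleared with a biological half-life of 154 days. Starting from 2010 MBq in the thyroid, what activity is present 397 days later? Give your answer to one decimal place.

34.0 MBq

1/t_eff = 1/t_phys + 1/t_biol = 1/120 + 1/154 = 0.014827 per day.
t_eff = 120 × 154 / (120 + 154) ≈ 67.445 days.
Remaining = 2010 × (1/2)^(397/67.445) = 2010 × (1/2)^5.8863 ≈ 33.983 MBq.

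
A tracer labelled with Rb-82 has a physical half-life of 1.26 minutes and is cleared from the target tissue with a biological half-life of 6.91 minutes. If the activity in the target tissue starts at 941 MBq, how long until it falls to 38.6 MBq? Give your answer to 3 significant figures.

1/t_eff = 1/t_phys + 1/t_biol = 1/1.26 + 1/6.91 = 0.93837 per minute.
t_eff = 1.26 × 6.91 / (1.26 + 6.91) ≈ 1.0657 minutes.
n = log₂(941/38.6) ≈ 4.6075; t = 4.6075 × 1.0657 ≈ 4.9101 minutes.

4.91 minutes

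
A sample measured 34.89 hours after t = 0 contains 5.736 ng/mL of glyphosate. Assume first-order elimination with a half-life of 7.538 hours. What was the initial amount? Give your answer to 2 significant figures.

140 ng/mL

Number of half-lives elapsed: n = 34.89/7.538 ≈ 4.6285.
A₀ = A × 2^n = 5.736 × 2^4.6285 = 5.736 × 24.736 ≈ 141.89 ng/mL.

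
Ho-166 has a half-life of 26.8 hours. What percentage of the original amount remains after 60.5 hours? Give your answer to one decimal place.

n = 60.5/26.8 ≈ 2.2575 half-lives.
Fraction remaining = (1/2)^2.2575 ≈ 0.20914, i.e. 20.914%.

20.9%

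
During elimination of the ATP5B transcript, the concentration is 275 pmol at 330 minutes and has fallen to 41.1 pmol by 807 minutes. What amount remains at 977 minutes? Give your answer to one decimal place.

20.9 pmol

Over Δt = 807 − 330 = 477 minutes, the level fell by a factor of 275/41.1 ≈ 6.691.
n = log₂(6.691) ≈ 2.7422 half-lives, so t½ = 477/2.7422 ≈ 173.95 minutes.
From t = 807 to t = 977: 41.1 × (1/2)^((977−807)/173.95) ≈ 20.876 pmol.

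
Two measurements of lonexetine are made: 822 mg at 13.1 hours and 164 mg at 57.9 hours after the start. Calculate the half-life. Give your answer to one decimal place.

Over Δt = 57.9 − 13.1 = 44.8 hours, the level fell by a factor of 822/164 ≈ 5.0122.
n = log₂(5.0122) ≈ 2.3254 half-lives, so t½ = 44.8/2.3254 ≈ 19.265 hours.

19.3 hours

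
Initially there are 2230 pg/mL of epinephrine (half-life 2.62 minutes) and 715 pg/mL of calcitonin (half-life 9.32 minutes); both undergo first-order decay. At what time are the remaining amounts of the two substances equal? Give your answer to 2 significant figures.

6.0 minutes

Set 2230·(1/2)^(t/2.62) = 715·(1/2)^(t/9.32).
Taking log₂: log₂(2230/715) = t·(1/2.62 − 1/9.32).
log₂(3.1189) = 1.641; 1/2.62 − 1/9.32 = 0.27438.
t = 1.641 / 0.27438 ≈ 5.9808 minutes.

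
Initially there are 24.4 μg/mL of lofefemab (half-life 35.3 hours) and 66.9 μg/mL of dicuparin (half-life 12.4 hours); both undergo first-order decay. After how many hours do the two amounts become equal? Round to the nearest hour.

Set 24.4·(1/2)^(t/35.3) = 66.9·(1/2)^(t/12.4).
Taking log₂: log₂(24.4/66.9) = t·(1/35.3 − 1/12.4).
log₂(0.36472) = -1.4551; 1/35.3 − 1/12.4 = -0.052317.
t = -1.4551 / -0.052317 ≈ 27.814 hours.

28 hours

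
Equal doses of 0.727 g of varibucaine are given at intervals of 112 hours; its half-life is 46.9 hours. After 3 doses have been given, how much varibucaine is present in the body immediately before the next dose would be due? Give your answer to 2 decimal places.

0.17 g

The 3 doses were given 336, 224, 112 hours ago.
Total = 0.727·(1/2)^(336/46.9) + 0.727·(1/2)^(224/46.9) + 0.727·(1/2)^(112/46.9)
      = 0.0050688 + 0.026533 + 0.13889 ≈ 0.17049 g.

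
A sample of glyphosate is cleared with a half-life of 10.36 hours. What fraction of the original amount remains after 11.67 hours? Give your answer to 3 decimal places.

0.458

n = 11.67/10.36 ≈ 1.1264 half-lives.
Fraction remaining = (1/2)^1.1264 ≈ 0.45804.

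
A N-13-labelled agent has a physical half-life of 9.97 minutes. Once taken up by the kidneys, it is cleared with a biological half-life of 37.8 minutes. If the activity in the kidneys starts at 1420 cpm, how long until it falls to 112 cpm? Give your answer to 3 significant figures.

1/t_eff = 1/t_phys + 1/t_biol = 1/9.97 + 1/37.8 = 0.12676 per minute.
t_eff = 9.97 × 37.8 / (9.97 + 37.8) ≈ 7.8892 minutes.
n = log₂(1420/112) ≈ 3.6643; t = 3.6643 × 7.8892 ≈ 28.908 minutes.

28.9 minutes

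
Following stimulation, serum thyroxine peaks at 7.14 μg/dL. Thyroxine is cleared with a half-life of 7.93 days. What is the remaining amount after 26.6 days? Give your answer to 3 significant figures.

0.698 μg/dL

Number of half-lives: n = 26.6/7.93 ≈ 3.3544.
Remaining = 7.14 × (1/2)^3.3544 = 7.14 × 0.097778 ≈ 0.69813 μg/dL.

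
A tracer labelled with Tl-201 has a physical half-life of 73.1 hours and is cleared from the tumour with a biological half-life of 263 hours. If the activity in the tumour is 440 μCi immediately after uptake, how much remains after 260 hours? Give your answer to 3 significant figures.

18.8 μCi

1/t_eff = 1/t_phys + 1/t_biol = 1/73.1 + 1/263 = 0.017482 per hour.
t_eff = 73.1 × 263 / (73.1 + 263) ≈ 57.201 hours.
Remaining = 440 × (1/2)^(260/57.201) = 440 × (1/2)^4.5454 ≈ 18.843 μCi.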